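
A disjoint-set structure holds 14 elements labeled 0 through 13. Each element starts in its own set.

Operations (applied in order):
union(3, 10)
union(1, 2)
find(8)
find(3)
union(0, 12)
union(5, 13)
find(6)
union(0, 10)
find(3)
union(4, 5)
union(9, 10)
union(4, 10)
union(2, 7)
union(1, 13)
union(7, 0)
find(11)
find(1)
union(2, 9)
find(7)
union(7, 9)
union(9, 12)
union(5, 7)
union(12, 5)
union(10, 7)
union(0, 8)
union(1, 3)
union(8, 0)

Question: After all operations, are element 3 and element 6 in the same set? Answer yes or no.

Step 1: union(3, 10) -> merged; set of 3 now {3, 10}
Step 2: union(1, 2) -> merged; set of 1 now {1, 2}
Step 3: find(8) -> no change; set of 8 is {8}
Step 4: find(3) -> no change; set of 3 is {3, 10}
Step 5: union(0, 12) -> merged; set of 0 now {0, 12}
Step 6: union(5, 13) -> merged; set of 5 now {5, 13}
Step 7: find(6) -> no change; set of 6 is {6}
Step 8: union(0, 10) -> merged; set of 0 now {0, 3, 10, 12}
Step 9: find(3) -> no change; set of 3 is {0, 3, 10, 12}
Step 10: union(4, 5) -> merged; set of 4 now {4, 5, 13}
Step 11: union(9, 10) -> merged; set of 9 now {0, 3, 9, 10, 12}
Step 12: union(4, 10) -> merged; set of 4 now {0, 3, 4, 5, 9, 10, 12, 13}
Step 13: union(2, 7) -> merged; set of 2 now {1, 2, 7}
Step 14: union(1, 13) -> merged; set of 1 now {0, 1, 2, 3, 4, 5, 7, 9, 10, 12, 13}
Step 15: union(7, 0) -> already same set; set of 7 now {0, 1, 2, 3, 4, 5, 7, 9, 10, 12, 13}
Step 16: find(11) -> no change; set of 11 is {11}
Step 17: find(1) -> no change; set of 1 is {0, 1, 2, 3, 4, 5, 7, 9, 10, 12, 13}
Step 18: union(2, 9) -> already same set; set of 2 now {0, 1, 2, 3, 4, 5, 7, 9, 10, 12, 13}
Step 19: find(7) -> no change; set of 7 is {0, 1, 2, 3, 4, 5, 7, 9, 10, 12, 13}
Step 20: union(7, 9) -> already same set; set of 7 now {0, 1, 2, 3, 4, 5, 7, 9, 10, 12, 13}
Step 21: union(9, 12) -> already same set; set of 9 now {0, 1, 2, 3, 4, 5, 7, 9, 10, 12, 13}
Step 22: union(5, 7) -> already same set; set of 5 now {0, 1, 2, 3, 4, 5, 7, 9, 10, 12, 13}
Step 23: union(12, 5) -> already same set; set of 12 now {0, 1, 2, 3, 4, 5, 7, 9, 10, 12, 13}
Step 24: union(10, 7) -> already same set; set of 10 now {0, 1, 2, 3, 4, 5, 7, 9, 10, 12, 13}
Step 25: union(0, 8) -> merged; set of 0 now {0, 1, 2, 3, 4, 5, 7, 8, 9, 10, 12, 13}
Step 26: union(1, 3) -> already same set; set of 1 now {0, 1, 2, 3, 4, 5, 7, 8, 9, 10, 12, 13}
Step 27: union(8, 0) -> already same set; set of 8 now {0, 1, 2, 3, 4, 5, 7, 8, 9, 10, 12, 13}
Set of 3: {0, 1, 2, 3, 4, 5, 7, 8, 9, 10, 12, 13}; 6 is not a member.

Answer: no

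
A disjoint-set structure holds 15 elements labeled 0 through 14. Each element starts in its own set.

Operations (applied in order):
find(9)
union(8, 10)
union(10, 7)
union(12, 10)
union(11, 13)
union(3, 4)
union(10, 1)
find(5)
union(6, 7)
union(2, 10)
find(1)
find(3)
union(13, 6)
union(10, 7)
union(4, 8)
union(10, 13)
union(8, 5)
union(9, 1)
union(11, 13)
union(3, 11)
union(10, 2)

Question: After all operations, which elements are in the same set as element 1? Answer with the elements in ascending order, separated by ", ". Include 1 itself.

Step 1: find(9) -> no change; set of 9 is {9}
Step 2: union(8, 10) -> merged; set of 8 now {8, 10}
Step 3: union(10, 7) -> merged; set of 10 now {7, 8, 10}
Step 4: union(12, 10) -> merged; set of 12 now {7, 8, 10, 12}
Step 5: union(11, 13) -> merged; set of 11 now {11, 13}
Step 6: union(3, 4) -> merged; set of 3 now {3, 4}
Step 7: union(10, 1) -> merged; set of 10 now {1, 7, 8, 10, 12}
Step 8: find(5) -> no change; set of 5 is {5}
Step 9: union(6, 7) -> merged; set of 6 now {1, 6, 7, 8, 10, 12}
Step 10: union(2, 10) -> merged; set of 2 now {1, 2, 6, 7, 8, 10, 12}
Step 11: find(1) -> no change; set of 1 is {1, 2, 6, 7, 8, 10, 12}
Step 12: find(3) -> no change; set of 3 is {3, 4}
Step 13: union(13, 6) -> merged; set of 13 now {1, 2, 6, 7, 8, 10, 11, 12, 13}
Step 14: union(10, 7) -> already same set; set of 10 now {1, 2, 6, 7, 8, 10, 11, 12, 13}
Step 15: union(4, 8) -> merged; set of 4 now {1, 2, 3, 4, 6, 7, 8, 10, 11, 12, 13}
Step 16: union(10, 13) -> already same set; set of 10 now {1, 2, 3, 4, 6, 7, 8, 10, 11, 12, 13}
Step 17: union(8, 5) -> merged; set of 8 now {1, 2, 3, 4, 5, 6, 7, 8, 10, 11, 12, 13}
Step 18: union(9, 1) -> merged; set of 9 now {1, 2, 3, 4, 5, 6, 7, 8, 9, 10, 11, 12, 13}
Step 19: union(11, 13) -> already same set; set of 11 now {1, 2, 3, 4, 5, 6, 7, 8, 9, 10, 11, 12, 13}
Step 20: union(3, 11) -> already same set; set of 3 now {1, 2, 3, 4, 5, 6, 7, 8, 9, 10, 11, 12, 13}
Step 21: union(10, 2) -> already same set; set of 10 now {1, 2, 3, 4, 5, 6, 7, 8, 9, 10, 11, 12, 13}
Component of 1: {1, 2, 3, 4, 5, 6, 7, 8, 9, 10, 11, 12, 13}

Answer: 1, 2, 3, 4, 5, 6, 7, 8, 9, 10, 11, 12, 13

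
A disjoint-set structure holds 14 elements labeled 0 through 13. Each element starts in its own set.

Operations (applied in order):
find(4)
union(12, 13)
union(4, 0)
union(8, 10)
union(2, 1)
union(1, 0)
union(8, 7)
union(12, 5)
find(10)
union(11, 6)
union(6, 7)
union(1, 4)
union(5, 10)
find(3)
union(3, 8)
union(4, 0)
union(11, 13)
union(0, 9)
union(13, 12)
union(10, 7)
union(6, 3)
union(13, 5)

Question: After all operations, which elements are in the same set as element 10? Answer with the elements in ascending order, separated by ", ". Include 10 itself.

Step 1: find(4) -> no change; set of 4 is {4}
Step 2: union(12, 13) -> merged; set of 12 now {12, 13}
Step 3: union(4, 0) -> merged; set of 4 now {0, 4}
Step 4: union(8, 10) -> merged; set of 8 now {8, 10}
Step 5: union(2, 1) -> merged; set of 2 now {1, 2}
Step 6: union(1, 0) -> merged; set of 1 now {0, 1, 2, 4}
Step 7: union(8, 7) -> merged; set of 8 now {7, 8, 10}
Step 8: union(12, 5) -> merged; set of 12 now {5, 12, 13}
Step 9: find(10) -> no change; set of 10 is {7, 8, 10}
Step 10: union(11, 6) -> merged; set of 11 now {6, 11}
Step 11: union(6, 7) -> merged; set of 6 now {6, 7, 8, 10, 11}
Step 12: union(1, 4) -> already same set; set of 1 now {0, 1, 2, 4}
Step 13: union(5, 10) -> merged; set of 5 now {5, 6, 7, 8, 10, 11, 12, 13}
Step 14: find(3) -> no change; set of 3 is {3}
Step 15: union(3, 8) -> merged; set of 3 now {3, 5, 6, 7, 8, 10, 11, 12, 13}
Step 16: union(4, 0) -> already same set; set of 4 now {0, 1, 2, 4}
Step 17: union(11, 13) -> already same set; set of 11 now {3, 5, 6, 7, 8, 10, 11, 12, 13}
Step 18: union(0, 9) -> merged; set of 0 now {0, 1, 2, 4, 9}
Step 19: union(13, 12) -> already same set; set of 13 now {3, 5, 6, 7, 8, 10, 11, 12, 13}
Step 20: union(10, 7) -> already same set; set of 10 now {3, 5, 6, 7, 8, 10, 11, 12, 13}
Step 21: union(6, 3) -> already same set; set of 6 now {3, 5, 6, 7, 8, 10, 11, 12, 13}
Step 22: union(13, 5) -> already same set; set of 13 now {3, 5, 6, 7, 8, 10, 11, 12, 13}
Component of 10: {3, 5, 6, 7, 8, 10, 11, 12, 13}

Answer: 3, 5, 6, 7, 8, 10, 11, 12, 13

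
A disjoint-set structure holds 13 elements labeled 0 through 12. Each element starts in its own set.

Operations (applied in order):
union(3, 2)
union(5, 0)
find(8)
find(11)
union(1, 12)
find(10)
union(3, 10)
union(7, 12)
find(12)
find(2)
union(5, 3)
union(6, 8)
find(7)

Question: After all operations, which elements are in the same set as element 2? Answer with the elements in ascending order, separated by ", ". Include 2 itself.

Step 1: union(3, 2) -> merged; set of 3 now {2, 3}
Step 2: union(5, 0) -> merged; set of 5 now {0, 5}
Step 3: find(8) -> no change; set of 8 is {8}
Step 4: find(11) -> no change; set of 11 is {11}
Step 5: union(1, 12) -> merged; set of 1 now {1, 12}
Step 6: find(10) -> no change; set of 10 is {10}
Step 7: union(3, 10) -> merged; set of 3 now {2, 3, 10}
Step 8: union(7, 12) -> merged; set of 7 now {1, 7, 12}
Step 9: find(12) -> no change; set of 12 is {1, 7, 12}
Step 10: find(2) -> no change; set of 2 is {2, 3, 10}
Step 11: union(5, 3) -> merged; set of 5 now {0, 2, 3, 5, 10}
Step 12: union(6, 8) -> merged; set of 6 now {6, 8}
Step 13: find(7) -> no change; set of 7 is {1, 7, 12}
Component of 2: {0, 2, 3, 5, 10}

Answer: 0, 2, 3, 5, 10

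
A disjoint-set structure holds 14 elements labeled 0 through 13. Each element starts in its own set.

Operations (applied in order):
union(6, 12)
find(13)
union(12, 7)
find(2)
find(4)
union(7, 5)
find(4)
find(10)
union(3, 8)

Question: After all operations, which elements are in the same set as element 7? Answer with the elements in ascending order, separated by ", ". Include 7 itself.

Step 1: union(6, 12) -> merged; set of 6 now {6, 12}
Step 2: find(13) -> no change; set of 13 is {13}
Step 3: union(12, 7) -> merged; set of 12 now {6, 7, 12}
Step 4: find(2) -> no change; set of 2 is {2}
Step 5: find(4) -> no change; set of 4 is {4}
Step 6: union(7, 5) -> merged; set of 7 now {5, 6, 7, 12}
Step 7: find(4) -> no change; set of 4 is {4}
Step 8: find(10) -> no change; set of 10 is {10}
Step 9: union(3, 8) -> merged; set of 3 now {3, 8}
Component of 7: {5, 6, 7, 12}

Answer: 5, 6, 7, 12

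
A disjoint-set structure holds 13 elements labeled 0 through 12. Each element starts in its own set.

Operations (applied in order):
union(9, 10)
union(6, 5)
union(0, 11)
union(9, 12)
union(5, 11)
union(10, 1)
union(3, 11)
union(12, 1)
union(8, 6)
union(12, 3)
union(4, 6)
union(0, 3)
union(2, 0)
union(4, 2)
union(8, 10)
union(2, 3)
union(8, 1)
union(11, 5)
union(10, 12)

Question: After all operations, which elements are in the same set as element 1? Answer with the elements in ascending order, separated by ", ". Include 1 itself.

Answer: 0, 1, 2, 3, 4, 5, 6, 8, 9, 10, 11, 12

Derivation:
Step 1: union(9, 10) -> merged; set of 9 now {9, 10}
Step 2: union(6, 5) -> merged; set of 6 now {5, 6}
Step 3: union(0, 11) -> merged; set of 0 now {0, 11}
Step 4: union(9, 12) -> merged; set of 9 now {9, 10, 12}
Step 5: union(5, 11) -> merged; set of 5 now {0, 5, 6, 11}
Step 6: union(10, 1) -> merged; set of 10 now {1, 9, 10, 12}
Step 7: union(3, 11) -> merged; set of 3 now {0, 3, 5, 6, 11}
Step 8: union(12, 1) -> already same set; set of 12 now {1, 9, 10, 12}
Step 9: union(8, 6) -> merged; set of 8 now {0, 3, 5, 6, 8, 11}
Step 10: union(12, 3) -> merged; set of 12 now {0, 1, 3, 5, 6, 8, 9, 10, 11, 12}
Step 11: union(4, 6) -> merged; set of 4 now {0, 1, 3, 4, 5, 6, 8, 9, 10, 11, 12}
Step 12: union(0, 3) -> already same set; set of 0 now {0, 1, 3, 4, 5, 6, 8, 9, 10, 11, 12}
Step 13: union(2, 0) -> merged; set of 2 now {0, 1, 2, 3, 4, 5, 6, 8, 9, 10, 11, 12}
Step 14: union(4, 2) -> already same set; set of 4 now {0, 1, 2, 3, 4, 5, 6, 8, 9, 10, 11, 12}
Step 15: union(8, 10) -> already same set; set of 8 now {0, 1, 2, 3, 4, 5, 6, 8, 9, 10, 11, 12}
Step 16: union(2, 3) -> already same set; set of 2 now {0, 1, 2, 3, 4, 5, 6, 8, 9, 10, 11, 12}
Step 17: union(8, 1) -> already same set; set of 8 now {0, 1, 2, 3, 4, 5, 6, 8, 9, 10, 11, 12}
Step 18: union(11, 5) -> already same set; set of 11 now {0, 1, 2, 3, 4, 5, 6, 8, 9, 10, 11, 12}
Step 19: union(10, 12) -> already same set; set of 10 now {0, 1, 2, 3, 4, 5, 6, 8, 9, 10, 11, 12}
Component of 1: {0, 1, 2, 3, 4, 5, 6, 8, 9, 10, 11, 12}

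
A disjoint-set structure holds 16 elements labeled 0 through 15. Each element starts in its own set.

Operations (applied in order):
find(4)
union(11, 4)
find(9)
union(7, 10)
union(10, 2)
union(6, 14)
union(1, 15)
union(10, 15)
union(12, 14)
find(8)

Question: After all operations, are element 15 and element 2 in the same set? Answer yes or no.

Step 1: find(4) -> no change; set of 4 is {4}
Step 2: union(11, 4) -> merged; set of 11 now {4, 11}
Step 3: find(9) -> no change; set of 9 is {9}
Step 4: union(7, 10) -> merged; set of 7 now {7, 10}
Step 5: union(10, 2) -> merged; set of 10 now {2, 7, 10}
Step 6: union(6, 14) -> merged; set of 6 now {6, 14}
Step 7: union(1, 15) -> merged; set of 1 now {1, 15}
Step 8: union(10, 15) -> merged; set of 10 now {1, 2, 7, 10, 15}
Step 9: union(12, 14) -> merged; set of 12 now {6, 12, 14}
Step 10: find(8) -> no change; set of 8 is {8}
Set of 15: {1, 2, 7, 10, 15}; 2 is a member.

Answer: yes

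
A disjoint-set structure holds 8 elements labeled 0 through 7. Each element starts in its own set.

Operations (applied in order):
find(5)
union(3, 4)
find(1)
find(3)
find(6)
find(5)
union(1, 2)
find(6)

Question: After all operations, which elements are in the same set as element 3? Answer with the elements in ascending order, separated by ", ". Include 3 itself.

Answer: 3, 4

Derivation:
Step 1: find(5) -> no change; set of 5 is {5}
Step 2: union(3, 4) -> merged; set of 3 now {3, 4}
Step 3: find(1) -> no change; set of 1 is {1}
Step 4: find(3) -> no change; set of 3 is {3, 4}
Step 5: find(6) -> no change; set of 6 is {6}
Step 6: find(5) -> no change; set of 5 is {5}
Step 7: union(1, 2) -> merged; set of 1 now {1, 2}
Step 8: find(6) -> no change; set of 6 is {6}
Component of 3: {3, 4}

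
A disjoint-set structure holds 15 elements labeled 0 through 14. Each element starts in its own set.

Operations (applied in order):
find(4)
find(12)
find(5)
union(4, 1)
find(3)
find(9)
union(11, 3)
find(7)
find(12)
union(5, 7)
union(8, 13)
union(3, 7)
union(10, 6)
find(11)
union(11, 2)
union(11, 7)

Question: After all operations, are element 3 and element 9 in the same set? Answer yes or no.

Step 1: find(4) -> no change; set of 4 is {4}
Step 2: find(12) -> no change; set of 12 is {12}
Step 3: find(5) -> no change; set of 5 is {5}
Step 4: union(4, 1) -> merged; set of 4 now {1, 4}
Step 5: find(3) -> no change; set of 3 is {3}
Step 6: find(9) -> no change; set of 9 is {9}
Step 7: union(11, 3) -> merged; set of 11 now {3, 11}
Step 8: find(7) -> no change; set of 7 is {7}
Step 9: find(12) -> no change; set of 12 is {12}
Step 10: union(5, 7) -> merged; set of 5 now {5, 7}
Step 11: union(8, 13) -> merged; set of 8 now {8, 13}
Step 12: union(3, 7) -> merged; set of 3 now {3, 5, 7, 11}
Step 13: union(10, 6) -> merged; set of 10 now {6, 10}
Step 14: find(11) -> no change; set of 11 is {3, 5, 7, 11}
Step 15: union(11, 2) -> merged; set of 11 now {2, 3, 5, 7, 11}
Step 16: union(11, 7) -> already same set; set of 11 now {2, 3, 5, 7, 11}
Set of 3: {2, 3, 5, 7, 11}; 9 is not a member.

Answer: no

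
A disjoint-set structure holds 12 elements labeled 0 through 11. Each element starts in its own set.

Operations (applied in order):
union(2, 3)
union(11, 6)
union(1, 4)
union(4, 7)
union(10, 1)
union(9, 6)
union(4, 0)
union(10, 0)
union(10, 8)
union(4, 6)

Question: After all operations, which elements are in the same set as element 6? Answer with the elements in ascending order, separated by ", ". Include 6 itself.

Answer: 0, 1, 4, 6, 7, 8, 9, 10, 11

Derivation:
Step 1: union(2, 3) -> merged; set of 2 now {2, 3}
Step 2: union(11, 6) -> merged; set of 11 now {6, 11}
Step 3: union(1, 4) -> merged; set of 1 now {1, 4}
Step 4: union(4, 7) -> merged; set of 4 now {1, 4, 7}
Step 5: union(10, 1) -> merged; set of 10 now {1, 4, 7, 10}
Step 6: union(9, 6) -> merged; set of 9 now {6, 9, 11}
Step 7: union(4, 0) -> merged; set of 4 now {0, 1, 4, 7, 10}
Step 8: union(10, 0) -> already same set; set of 10 now {0, 1, 4, 7, 10}
Step 9: union(10, 8) -> merged; set of 10 now {0, 1, 4, 7, 8, 10}
Step 10: union(4, 6) -> merged; set of 4 now {0, 1, 4, 6, 7, 8, 9, 10, 11}
Component of 6: {0, 1, 4, 6, 7, 8, 9, 10, 11}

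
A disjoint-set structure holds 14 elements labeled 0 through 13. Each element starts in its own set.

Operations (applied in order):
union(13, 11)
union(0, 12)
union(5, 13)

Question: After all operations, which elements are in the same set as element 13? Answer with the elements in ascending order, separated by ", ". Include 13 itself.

Answer: 5, 11, 13

Derivation:
Step 1: union(13, 11) -> merged; set of 13 now {11, 13}
Step 2: union(0, 12) -> merged; set of 0 now {0, 12}
Step 3: union(5, 13) -> merged; set of 5 now {5, 11, 13}
Component of 13: {5, 11, 13}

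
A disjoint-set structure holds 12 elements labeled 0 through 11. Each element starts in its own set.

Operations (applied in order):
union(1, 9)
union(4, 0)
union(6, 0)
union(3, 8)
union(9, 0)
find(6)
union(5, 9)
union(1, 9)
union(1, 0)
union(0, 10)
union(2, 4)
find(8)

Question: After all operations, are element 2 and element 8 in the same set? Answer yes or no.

Answer: no

Derivation:
Step 1: union(1, 9) -> merged; set of 1 now {1, 9}
Step 2: union(4, 0) -> merged; set of 4 now {0, 4}
Step 3: union(6, 0) -> merged; set of 6 now {0, 4, 6}
Step 4: union(3, 8) -> merged; set of 3 now {3, 8}
Step 5: union(9, 0) -> merged; set of 9 now {0, 1, 4, 6, 9}
Step 6: find(6) -> no change; set of 6 is {0, 1, 4, 6, 9}
Step 7: union(5, 9) -> merged; set of 5 now {0, 1, 4, 5, 6, 9}
Step 8: union(1, 9) -> already same set; set of 1 now {0, 1, 4, 5, 6, 9}
Step 9: union(1, 0) -> already same set; set of 1 now {0, 1, 4, 5, 6, 9}
Step 10: union(0, 10) -> merged; set of 0 now {0, 1, 4, 5, 6, 9, 10}
Step 11: union(2, 4) -> merged; set of 2 now {0, 1, 2, 4, 5, 6, 9, 10}
Step 12: find(8) -> no change; set of 8 is {3, 8}
Set of 2: {0, 1, 2, 4, 5, 6, 9, 10}; 8 is not a member.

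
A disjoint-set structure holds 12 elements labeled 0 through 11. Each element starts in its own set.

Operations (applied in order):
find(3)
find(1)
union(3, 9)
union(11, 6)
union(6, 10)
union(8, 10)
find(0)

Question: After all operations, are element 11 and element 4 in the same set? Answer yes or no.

Step 1: find(3) -> no change; set of 3 is {3}
Step 2: find(1) -> no change; set of 1 is {1}
Step 3: union(3, 9) -> merged; set of 3 now {3, 9}
Step 4: union(11, 6) -> merged; set of 11 now {6, 11}
Step 5: union(6, 10) -> merged; set of 6 now {6, 10, 11}
Step 6: union(8, 10) -> merged; set of 8 now {6, 8, 10, 11}
Step 7: find(0) -> no change; set of 0 is {0}
Set of 11: {6, 8, 10, 11}; 4 is not a member.

Answer: no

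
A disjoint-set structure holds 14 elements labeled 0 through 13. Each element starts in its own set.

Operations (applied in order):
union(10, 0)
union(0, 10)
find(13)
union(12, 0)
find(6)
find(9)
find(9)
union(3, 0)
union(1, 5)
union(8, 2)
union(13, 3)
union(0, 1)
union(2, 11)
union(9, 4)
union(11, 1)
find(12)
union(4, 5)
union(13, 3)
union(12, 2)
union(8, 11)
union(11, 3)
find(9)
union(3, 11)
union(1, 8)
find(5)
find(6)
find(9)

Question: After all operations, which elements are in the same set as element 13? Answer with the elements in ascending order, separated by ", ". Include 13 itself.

Answer: 0, 1, 2, 3, 4, 5, 8, 9, 10, 11, 12, 13

Derivation:
Step 1: union(10, 0) -> merged; set of 10 now {0, 10}
Step 2: union(0, 10) -> already same set; set of 0 now {0, 10}
Step 3: find(13) -> no change; set of 13 is {13}
Step 4: union(12, 0) -> merged; set of 12 now {0, 10, 12}
Step 5: find(6) -> no change; set of 6 is {6}
Step 6: find(9) -> no change; set of 9 is {9}
Step 7: find(9) -> no change; set of 9 is {9}
Step 8: union(3, 0) -> merged; set of 3 now {0, 3, 10, 12}
Step 9: union(1, 5) -> merged; set of 1 now {1, 5}
Step 10: union(8, 2) -> merged; set of 8 now {2, 8}
Step 11: union(13, 3) -> merged; set of 13 now {0, 3, 10, 12, 13}
Step 12: union(0, 1) -> merged; set of 0 now {0, 1, 3, 5, 10, 12, 13}
Step 13: union(2, 11) -> merged; set of 2 now {2, 8, 11}
Step 14: union(9, 4) -> merged; set of 9 now {4, 9}
Step 15: union(11, 1) -> merged; set of 11 now {0, 1, 2, 3, 5, 8, 10, 11, 12, 13}
Step 16: find(12) -> no change; set of 12 is {0, 1, 2, 3, 5, 8, 10, 11, 12, 13}
Step 17: union(4, 5) -> merged; set of 4 now {0, 1, 2, 3, 4, 5, 8, 9, 10, 11, 12, 13}
Step 18: union(13, 3) -> already same set; set of 13 now {0, 1, 2, 3, 4, 5, 8, 9, 10, 11, 12, 13}
Step 19: union(12, 2) -> already same set; set of 12 now {0, 1, 2, 3, 4, 5, 8, 9, 10, 11, 12, 13}
Step 20: union(8, 11) -> already same set; set of 8 now {0, 1, 2, 3, 4, 5, 8, 9, 10, 11, 12, 13}
Step 21: union(11, 3) -> already same set; set of 11 now {0, 1, 2, 3, 4, 5, 8, 9, 10, 11, 12, 13}
Step 22: find(9) -> no change; set of 9 is {0, 1, 2, 3, 4, 5, 8, 9, 10, 11, 12, 13}
Step 23: union(3, 11) -> already same set; set of 3 now {0, 1, 2, 3, 4, 5, 8, 9, 10, 11, 12, 13}
Step 24: union(1, 8) -> already same set; set of 1 now {0, 1, 2, 3, 4, 5, 8, 9, 10, 11, 12, 13}
Step 25: find(5) -> no change; set of 5 is {0, 1, 2, 3, 4, 5, 8, 9, 10, 11, 12, 13}
Step 26: find(6) -> no change; set of 6 is {6}
Step 27: find(9) -> no change; set of 9 is {0, 1, 2, 3, 4, 5, 8, 9, 10, 11, 12, 13}
Component of 13: {0, 1, 2, 3, 4, 5, 8, 9, 10, 11, 12, 13}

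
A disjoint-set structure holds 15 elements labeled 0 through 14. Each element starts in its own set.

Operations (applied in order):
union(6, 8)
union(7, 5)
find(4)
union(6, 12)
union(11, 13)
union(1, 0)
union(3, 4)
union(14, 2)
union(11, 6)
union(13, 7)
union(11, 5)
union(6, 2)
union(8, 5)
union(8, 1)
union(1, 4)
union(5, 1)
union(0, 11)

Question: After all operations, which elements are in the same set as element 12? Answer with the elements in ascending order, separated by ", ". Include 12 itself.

Answer: 0, 1, 2, 3, 4, 5, 6, 7, 8, 11, 12, 13, 14

Derivation:
Step 1: union(6, 8) -> merged; set of 6 now {6, 8}
Step 2: union(7, 5) -> merged; set of 7 now {5, 7}
Step 3: find(4) -> no change; set of 4 is {4}
Step 4: union(6, 12) -> merged; set of 6 now {6, 8, 12}
Step 5: union(11, 13) -> merged; set of 11 now {11, 13}
Step 6: union(1, 0) -> merged; set of 1 now {0, 1}
Step 7: union(3, 4) -> merged; set of 3 now {3, 4}
Step 8: union(14, 2) -> merged; set of 14 now {2, 14}
Step 9: union(11, 6) -> merged; set of 11 now {6, 8, 11, 12, 13}
Step 10: union(13, 7) -> merged; set of 13 now {5, 6, 7, 8, 11, 12, 13}
Step 11: union(11, 5) -> already same set; set of 11 now {5, 6, 7, 8, 11, 12, 13}
Step 12: union(6, 2) -> merged; set of 6 now {2, 5, 6, 7, 8, 11, 12, 13, 14}
Step 13: union(8, 5) -> already same set; set of 8 now {2, 5, 6, 7, 8, 11, 12, 13, 14}
Step 14: union(8, 1) -> merged; set of 8 now {0, 1, 2, 5, 6, 7, 8, 11, 12, 13, 14}
Step 15: union(1, 4) -> merged; set of 1 now {0, 1, 2, 3, 4, 5, 6, 7, 8, 11, 12, 13, 14}
Step 16: union(5, 1) -> already same set; set of 5 now {0, 1, 2, 3, 4, 5, 6, 7, 8, 11, 12, 13, 14}
Step 17: union(0, 11) -> already same set; set of 0 now {0, 1, 2, 3, 4, 5, 6, 7, 8, 11, 12, 13, 14}
Component of 12: {0, 1, 2, 3, 4, 5, 6, 7, 8, 11, 12, 13, 14}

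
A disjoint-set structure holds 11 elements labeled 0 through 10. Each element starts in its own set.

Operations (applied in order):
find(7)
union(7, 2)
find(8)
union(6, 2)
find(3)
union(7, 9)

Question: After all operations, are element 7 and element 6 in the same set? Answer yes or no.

Answer: yes

Derivation:
Step 1: find(7) -> no change; set of 7 is {7}
Step 2: union(7, 2) -> merged; set of 7 now {2, 7}
Step 3: find(8) -> no change; set of 8 is {8}
Step 4: union(6, 2) -> merged; set of 6 now {2, 6, 7}
Step 5: find(3) -> no change; set of 3 is {3}
Step 6: union(7, 9) -> merged; set of 7 now {2, 6, 7, 9}
Set of 7: {2, 6, 7, 9}; 6 is a member.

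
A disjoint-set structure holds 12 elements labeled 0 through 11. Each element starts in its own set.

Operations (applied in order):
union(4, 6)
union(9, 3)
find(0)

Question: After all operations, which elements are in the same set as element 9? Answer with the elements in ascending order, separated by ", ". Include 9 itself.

Answer: 3, 9

Derivation:
Step 1: union(4, 6) -> merged; set of 4 now {4, 6}
Step 2: union(9, 3) -> merged; set of 9 now {3, 9}
Step 3: find(0) -> no change; set of 0 is {0}
Component of 9: {3, 9}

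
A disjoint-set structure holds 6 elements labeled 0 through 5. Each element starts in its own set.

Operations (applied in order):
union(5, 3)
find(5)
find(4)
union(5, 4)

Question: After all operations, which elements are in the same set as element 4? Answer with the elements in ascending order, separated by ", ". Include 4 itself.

Answer: 3, 4, 5

Derivation:
Step 1: union(5, 3) -> merged; set of 5 now {3, 5}
Step 2: find(5) -> no change; set of 5 is {3, 5}
Step 3: find(4) -> no change; set of 4 is {4}
Step 4: union(5, 4) -> merged; set of 5 now {3, 4, 5}
Component of 4: {3, 4, 5}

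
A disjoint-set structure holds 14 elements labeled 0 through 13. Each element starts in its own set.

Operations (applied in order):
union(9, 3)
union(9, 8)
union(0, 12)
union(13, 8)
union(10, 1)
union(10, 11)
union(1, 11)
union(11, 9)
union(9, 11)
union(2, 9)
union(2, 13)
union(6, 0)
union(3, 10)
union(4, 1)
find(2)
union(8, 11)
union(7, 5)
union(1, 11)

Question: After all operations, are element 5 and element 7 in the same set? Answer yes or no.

Answer: yes

Derivation:
Step 1: union(9, 3) -> merged; set of 9 now {3, 9}
Step 2: union(9, 8) -> merged; set of 9 now {3, 8, 9}
Step 3: union(0, 12) -> merged; set of 0 now {0, 12}
Step 4: union(13, 8) -> merged; set of 13 now {3, 8, 9, 13}
Step 5: union(10, 1) -> merged; set of 10 now {1, 10}
Step 6: union(10, 11) -> merged; set of 10 now {1, 10, 11}
Step 7: union(1, 11) -> already same set; set of 1 now {1, 10, 11}
Step 8: union(11, 9) -> merged; set of 11 now {1, 3, 8, 9, 10, 11, 13}
Step 9: union(9, 11) -> already same set; set of 9 now {1, 3, 8, 9, 10, 11, 13}
Step 10: union(2, 9) -> merged; set of 2 now {1, 2, 3, 8, 9, 10, 11, 13}
Step 11: union(2, 13) -> already same set; set of 2 now {1, 2, 3, 8, 9, 10, 11, 13}
Step 12: union(6, 0) -> merged; set of 6 now {0, 6, 12}
Step 13: union(3, 10) -> already same set; set of 3 now {1, 2, 3, 8, 9, 10, 11, 13}
Step 14: union(4, 1) -> merged; set of 4 now {1, 2, 3, 4, 8, 9, 10, 11, 13}
Step 15: find(2) -> no change; set of 2 is {1, 2, 3, 4, 8, 9, 10, 11, 13}
Step 16: union(8, 11) -> already same set; set of 8 now {1, 2, 3, 4, 8, 9, 10, 11, 13}
Step 17: union(7, 5) -> merged; set of 7 now {5, 7}
Step 18: union(1, 11) -> already same set; set of 1 now {1, 2, 3, 4, 8, 9, 10, 11, 13}
Set of 5: {5, 7}; 7 is a member.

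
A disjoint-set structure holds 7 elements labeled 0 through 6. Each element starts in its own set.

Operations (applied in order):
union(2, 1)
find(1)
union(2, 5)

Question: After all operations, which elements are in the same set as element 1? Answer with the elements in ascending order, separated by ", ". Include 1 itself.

Step 1: union(2, 1) -> merged; set of 2 now {1, 2}
Step 2: find(1) -> no change; set of 1 is {1, 2}
Step 3: union(2, 5) -> merged; set of 2 now {1, 2, 5}
Component of 1: {1, 2, 5}

Answer: 1, 2, 5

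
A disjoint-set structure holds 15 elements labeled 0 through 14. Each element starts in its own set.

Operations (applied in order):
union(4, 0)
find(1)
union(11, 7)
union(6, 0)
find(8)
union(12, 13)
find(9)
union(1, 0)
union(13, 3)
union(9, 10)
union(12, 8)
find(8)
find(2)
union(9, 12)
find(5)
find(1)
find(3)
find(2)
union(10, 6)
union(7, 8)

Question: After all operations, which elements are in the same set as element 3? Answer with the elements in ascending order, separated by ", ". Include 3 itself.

Step 1: union(4, 0) -> merged; set of 4 now {0, 4}
Step 2: find(1) -> no change; set of 1 is {1}
Step 3: union(11, 7) -> merged; set of 11 now {7, 11}
Step 4: union(6, 0) -> merged; set of 6 now {0, 4, 6}
Step 5: find(8) -> no change; set of 8 is {8}
Step 6: union(12, 13) -> merged; set of 12 now {12, 13}
Step 7: find(9) -> no change; set of 9 is {9}
Step 8: union(1, 0) -> merged; set of 1 now {0, 1, 4, 6}
Step 9: union(13, 3) -> merged; set of 13 now {3, 12, 13}
Step 10: union(9, 10) -> merged; set of 9 now {9, 10}
Step 11: union(12, 8) -> merged; set of 12 now {3, 8, 12, 13}
Step 12: find(8) -> no change; set of 8 is {3, 8, 12, 13}
Step 13: find(2) -> no change; set of 2 is {2}
Step 14: union(9, 12) -> merged; set of 9 now {3, 8, 9, 10, 12, 13}
Step 15: find(5) -> no change; set of 5 is {5}
Step 16: find(1) -> no change; set of 1 is {0, 1, 4, 6}
Step 17: find(3) -> no change; set of 3 is {3, 8, 9, 10, 12, 13}
Step 18: find(2) -> no change; set of 2 is {2}
Step 19: union(10, 6) -> merged; set of 10 now {0, 1, 3, 4, 6, 8, 9, 10, 12, 13}
Step 20: union(7, 8) -> merged; set of 7 now {0, 1, 3, 4, 6, 7, 8, 9, 10, 11, 12, 13}
Component of 3: {0, 1, 3, 4, 6, 7, 8, 9, 10, 11, 12, 13}

Answer: 0, 1, 3, 4, 6, 7, 8, 9, 10, 11, 12, 13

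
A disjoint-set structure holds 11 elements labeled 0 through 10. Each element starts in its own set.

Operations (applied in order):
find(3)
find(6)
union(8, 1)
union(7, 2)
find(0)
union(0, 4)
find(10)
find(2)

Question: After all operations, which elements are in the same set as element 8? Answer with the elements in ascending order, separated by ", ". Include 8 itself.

Step 1: find(3) -> no change; set of 3 is {3}
Step 2: find(6) -> no change; set of 6 is {6}
Step 3: union(8, 1) -> merged; set of 8 now {1, 8}
Step 4: union(7, 2) -> merged; set of 7 now {2, 7}
Step 5: find(0) -> no change; set of 0 is {0}
Step 6: union(0, 4) -> merged; set of 0 now {0, 4}
Step 7: find(10) -> no change; set of 10 is {10}
Step 8: find(2) -> no change; set of 2 is {2, 7}
Component of 8: {1, 8}

Answer: 1, 8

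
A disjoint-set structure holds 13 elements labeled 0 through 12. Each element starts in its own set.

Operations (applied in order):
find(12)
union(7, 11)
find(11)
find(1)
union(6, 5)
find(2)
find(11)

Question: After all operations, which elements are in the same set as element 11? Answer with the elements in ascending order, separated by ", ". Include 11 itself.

Step 1: find(12) -> no change; set of 12 is {12}
Step 2: union(7, 11) -> merged; set of 7 now {7, 11}
Step 3: find(11) -> no change; set of 11 is {7, 11}
Step 4: find(1) -> no change; set of 1 is {1}
Step 5: union(6, 5) -> merged; set of 6 now {5, 6}
Step 6: find(2) -> no change; set of 2 is {2}
Step 7: find(11) -> no change; set of 11 is {7, 11}
Component of 11: {7, 11}

Answer: 7, 11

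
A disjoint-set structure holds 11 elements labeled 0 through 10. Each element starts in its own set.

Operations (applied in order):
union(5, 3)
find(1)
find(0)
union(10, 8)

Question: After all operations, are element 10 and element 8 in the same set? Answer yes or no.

Answer: yes

Derivation:
Step 1: union(5, 3) -> merged; set of 5 now {3, 5}
Step 2: find(1) -> no change; set of 1 is {1}
Step 3: find(0) -> no change; set of 0 is {0}
Step 4: union(10, 8) -> merged; set of 10 now {8, 10}
Set of 10: {8, 10}; 8 is a member.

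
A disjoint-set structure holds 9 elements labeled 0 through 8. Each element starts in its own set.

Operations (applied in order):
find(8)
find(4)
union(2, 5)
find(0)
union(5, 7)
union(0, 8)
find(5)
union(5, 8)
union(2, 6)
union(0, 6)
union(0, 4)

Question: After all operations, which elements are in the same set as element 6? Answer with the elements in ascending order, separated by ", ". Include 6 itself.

Answer: 0, 2, 4, 5, 6, 7, 8

Derivation:
Step 1: find(8) -> no change; set of 8 is {8}
Step 2: find(4) -> no change; set of 4 is {4}
Step 3: union(2, 5) -> merged; set of 2 now {2, 5}
Step 4: find(0) -> no change; set of 0 is {0}
Step 5: union(5, 7) -> merged; set of 5 now {2, 5, 7}
Step 6: union(0, 8) -> merged; set of 0 now {0, 8}
Step 7: find(5) -> no change; set of 5 is {2, 5, 7}
Step 8: union(5, 8) -> merged; set of 5 now {0, 2, 5, 7, 8}
Step 9: union(2, 6) -> merged; set of 2 now {0, 2, 5, 6, 7, 8}
Step 10: union(0, 6) -> already same set; set of 0 now {0, 2, 5, 6, 7, 8}
Step 11: union(0, 4) -> merged; set of 0 now {0, 2, 4, 5, 6, 7, 8}
Component of 6: {0, 2, 4, 5, 6, 7, 8}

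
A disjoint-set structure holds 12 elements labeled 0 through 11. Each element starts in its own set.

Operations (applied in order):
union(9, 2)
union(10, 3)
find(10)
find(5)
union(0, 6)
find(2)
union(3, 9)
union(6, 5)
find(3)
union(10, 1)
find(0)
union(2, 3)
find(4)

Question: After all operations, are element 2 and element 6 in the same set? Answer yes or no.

Step 1: union(9, 2) -> merged; set of 9 now {2, 9}
Step 2: union(10, 3) -> merged; set of 10 now {3, 10}
Step 3: find(10) -> no change; set of 10 is {3, 10}
Step 4: find(5) -> no change; set of 5 is {5}
Step 5: union(0, 6) -> merged; set of 0 now {0, 6}
Step 6: find(2) -> no change; set of 2 is {2, 9}
Step 7: union(3, 9) -> merged; set of 3 now {2, 3, 9, 10}
Step 8: union(6, 5) -> merged; set of 6 now {0, 5, 6}
Step 9: find(3) -> no change; set of 3 is {2, 3, 9, 10}
Step 10: union(10, 1) -> merged; set of 10 now {1, 2, 3, 9, 10}
Step 11: find(0) -> no change; set of 0 is {0, 5, 6}
Step 12: union(2, 3) -> already same set; set of 2 now {1, 2, 3, 9, 10}
Step 13: find(4) -> no change; set of 4 is {4}
Set of 2: {1, 2, 3, 9, 10}; 6 is not a member.

Answer: no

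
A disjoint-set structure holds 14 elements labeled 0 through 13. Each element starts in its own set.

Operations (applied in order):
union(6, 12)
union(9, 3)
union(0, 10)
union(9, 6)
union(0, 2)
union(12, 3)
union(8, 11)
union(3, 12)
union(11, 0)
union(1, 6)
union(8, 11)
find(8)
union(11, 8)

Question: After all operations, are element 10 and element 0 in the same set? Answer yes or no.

Step 1: union(6, 12) -> merged; set of 6 now {6, 12}
Step 2: union(9, 3) -> merged; set of 9 now {3, 9}
Step 3: union(0, 10) -> merged; set of 0 now {0, 10}
Step 4: union(9, 6) -> merged; set of 9 now {3, 6, 9, 12}
Step 5: union(0, 2) -> merged; set of 0 now {0, 2, 10}
Step 6: union(12, 3) -> already same set; set of 12 now {3, 6, 9, 12}
Step 7: union(8, 11) -> merged; set of 8 now {8, 11}
Step 8: union(3, 12) -> already same set; set of 3 now {3, 6, 9, 12}
Step 9: union(11, 0) -> merged; set of 11 now {0, 2, 8, 10, 11}
Step 10: union(1, 6) -> merged; set of 1 now {1, 3, 6, 9, 12}
Step 11: union(8, 11) -> already same set; set of 8 now {0, 2, 8, 10, 11}
Step 12: find(8) -> no change; set of 8 is {0, 2, 8, 10, 11}
Step 13: union(11, 8) -> already same set; set of 11 now {0, 2, 8, 10, 11}
Set of 10: {0, 2, 8, 10, 11}; 0 is a member.

Answer: yes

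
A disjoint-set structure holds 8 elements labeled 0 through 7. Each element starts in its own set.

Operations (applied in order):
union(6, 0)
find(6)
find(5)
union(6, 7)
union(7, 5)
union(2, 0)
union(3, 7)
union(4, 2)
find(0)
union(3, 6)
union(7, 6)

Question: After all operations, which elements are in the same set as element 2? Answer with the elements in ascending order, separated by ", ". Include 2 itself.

Step 1: union(6, 0) -> merged; set of 6 now {0, 6}
Step 2: find(6) -> no change; set of 6 is {0, 6}
Step 3: find(5) -> no change; set of 5 is {5}
Step 4: union(6, 7) -> merged; set of 6 now {0, 6, 7}
Step 5: union(7, 5) -> merged; set of 7 now {0, 5, 6, 7}
Step 6: union(2, 0) -> merged; set of 2 now {0, 2, 5, 6, 7}
Step 7: union(3, 7) -> merged; set of 3 now {0, 2, 3, 5, 6, 7}
Step 8: union(4, 2) -> merged; set of 4 now {0, 2, 3, 4, 5, 6, 7}
Step 9: find(0) -> no change; set of 0 is {0, 2, 3, 4, 5, 6, 7}
Step 10: union(3, 6) -> already same set; set of 3 now {0, 2, 3, 4, 5, 6, 7}
Step 11: union(7, 6) -> already same set; set of 7 now {0, 2, 3, 4, 5, 6, 7}
Component of 2: {0, 2, 3, 4, 5, 6, 7}

Answer: 0, 2, 3, 4, 5, 6, 7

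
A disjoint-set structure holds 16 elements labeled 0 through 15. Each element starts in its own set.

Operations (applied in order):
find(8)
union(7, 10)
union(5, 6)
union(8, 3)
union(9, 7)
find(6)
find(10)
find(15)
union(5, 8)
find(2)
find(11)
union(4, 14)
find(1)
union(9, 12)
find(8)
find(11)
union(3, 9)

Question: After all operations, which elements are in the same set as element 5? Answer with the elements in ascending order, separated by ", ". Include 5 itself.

Answer: 3, 5, 6, 7, 8, 9, 10, 12

Derivation:
Step 1: find(8) -> no change; set of 8 is {8}
Step 2: union(7, 10) -> merged; set of 7 now {7, 10}
Step 3: union(5, 6) -> merged; set of 5 now {5, 6}
Step 4: union(8, 3) -> merged; set of 8 now {3, 8}
Step 5: union(9, 7) -> merged; set of 9 now {7, 9, 10}
Step 6: find(6) -> no change; set of 6 is {5, 6}
Step 7: find(10) -> no change; set of 10 is {7, 9, 10}
Step 8: find(15) -> no change; set of 15 is {15}
Step 9: union(5, 8) -> merged; set of 5 now {3, 5, 6, 8}
Step 10: find(2) -> no change; set of 2 is {2}
Step 11: find(11) -> no change; set of 11 is {11}
Step 12: union(4, 14) -> merged; set of 4 now {4, 14}
Step 13: find(1) -> no change; set of 1 is {1}
Step 14: union(9, 12) -> merged; set of 9 now {7, 9, 10, 12}
Step 15: find(8) -> no change; set of 8 is {3, 5, 6, 8}
Step 16: find(11) -> no change; set of 11 is {11}
Step 17: union(3, 9) -> merged; set of 3 now {3, 5, 6, 7, 8, 9, 10, 12}
Component of 5: {3, 5, 6, 7, 8, 9, 10, 12}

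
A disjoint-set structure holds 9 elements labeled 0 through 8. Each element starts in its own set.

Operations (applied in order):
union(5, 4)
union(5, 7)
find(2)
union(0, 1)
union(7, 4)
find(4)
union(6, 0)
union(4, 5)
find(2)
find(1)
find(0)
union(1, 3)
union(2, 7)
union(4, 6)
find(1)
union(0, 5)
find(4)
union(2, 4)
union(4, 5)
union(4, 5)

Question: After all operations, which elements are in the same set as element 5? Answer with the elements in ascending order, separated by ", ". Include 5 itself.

Step 1: union(5, 4) -> merged; set of 5 now {4, 5}
Step 2: union(5, 7) -> merged; set of 5 now {4, 5, 7}
Step 3: find(2) -> no change; set of 2 is {2}
Step 4: union(0, 1) -> merged; set of 0 now {0, 1}
Step 5: union(7, 4) -> already same set; set of 7 now {4, 5, 7}
Step 6: find(4) -> no change; set of 4 is {4, 5, 7}
Step 7: union(6, 0) -> merged; set of 6 now {0, 1, 6}
Step 8: union(4, 5) -> already same set; set of 4 now {4, 5, 7}
Step 9: find(2) -> no change; set of 2 is {2}
Step 10: find(1) -> no change; set of 1 is {0, 1, 6}
Step 11: find(0) -> no change; set of 0 is {0, 1, 6}
Step 12: union(1, 3) -> merged; set of 1 now {0, 1, 3, 6}
Step 13: union(2, 7) -> merged; set of 2 now {2, 4, 5, 7}
Step 14: union(4, 6) -> merged; set of 4 now {0, 1, 2, 3, 4, 5, 6, 7}
Step 15: find(1) -> no change; set of 1 is {0, 1, 2, 3, 4, 5, 6, 7}
Step 16: union(0, 5) -> already same set; set of 0 now {0, 1, 2, 3, 4, 5, 6, 7}
Step 17: find(4) -> no change; set of 4 is {0, 1, 2, 3, 4, 5, 6, 7}
Step 18: union(2, 4) -> already same set; set of 2 now {0, 1, 2, 3, 4, 5, 6, 7}
Step 19: union(4, 5) -> already same set; set of 4 now {0, 1, 2, 3, 4, 5, 6, 7}
Step 20: union(4, 5) -> already same set; set of 4 now {0, 1, 2, 3, 4, 5, 6, 7}
Component of 5: {0, 1, 2, 3, 4, 5, 6, 7}

Answer: 0, 1, 2, 3, 4, 5, 6, 7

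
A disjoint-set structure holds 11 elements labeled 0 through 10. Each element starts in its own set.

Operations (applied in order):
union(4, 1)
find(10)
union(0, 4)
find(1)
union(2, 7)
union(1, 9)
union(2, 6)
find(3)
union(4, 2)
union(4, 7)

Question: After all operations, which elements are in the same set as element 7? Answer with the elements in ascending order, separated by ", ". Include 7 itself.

Answer: 0, 1, 2, 4, 6, 7, 9

Derivation:
Step 1: union(4, 1) -> merged; set of 4 now {1, 4}
Step 2: find(10) -> no change; set of 10 is {10}
Step 3: union(0, 4) -> merged; set of 0 now {0, 1, 4}
Step 4: find(1) -> no change; set of 1 is {0, 1, 4}
Step 5: union(2, 7) -> merged; set of 2 now {2, 7}
Step 6: union(1, 9) -> merged; set of 1 now {0, 1, 4, 9}
Step 7: union(2, 6) -> merged; set of 2 now {2, 6, 7}
Step 8: find(3) -> no change; set of 3 is {3}
Step 9: union(4, 2) -> merged; set of 4 now {0, 1, 2, 4, 6, 7, 9}
Step 10: union(4, 7) -> already same set; set of 4 now {0, 1, 2, 4, 6, 7, 9}
Component of 7: {0, 1, 2, 4, 6, 7, 9}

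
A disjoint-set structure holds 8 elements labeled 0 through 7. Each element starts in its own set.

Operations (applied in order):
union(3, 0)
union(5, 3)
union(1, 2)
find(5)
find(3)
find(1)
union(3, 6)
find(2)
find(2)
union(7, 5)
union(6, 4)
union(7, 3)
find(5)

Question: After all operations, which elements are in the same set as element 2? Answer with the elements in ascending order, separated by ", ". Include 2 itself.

Answer: 1, 2

Derivation:
Step 1: union(3, 0) -> merged; set of 3 now {0, 3}
Step 2: union(5, 3) -> merged; set of 5 now {0, 3, 5}
Step 3: union(1, 2) -> merged; set of 1 now {1, 2}
Step 4: find(5) -> no change; set of 5 is {0, 3, 5}
Step 5: find(3) -> no change; set of 3 is {0, 3, 5}
Step 6: find(1) -> no change; set of 1 is {1, 2}
Step 7: union(3, 6) -> merged; set of 3 now {0, 3, 5, 6}
Step 8: find(2) -> no change; set of 2 is {1, 2}
Step 9: find(2) -> no change; set of 2 is {1, 2}
Step 10: union(7, 5) -> merged; set of 7 now {0, 3, 5, 6, 7}
Step 11: union(6, 4) -> merged; set of 6 now {0, 3, 4, 5, 6, 7}
Step 12: union(7, 3) -> already same set; set of 7 now {0, 3, 4, 5, 6, 7}
Step 13: find(5) -> no change; set of 5 is {0, 3, 4, 5, 6, 7}
Component of 2: {1, 2}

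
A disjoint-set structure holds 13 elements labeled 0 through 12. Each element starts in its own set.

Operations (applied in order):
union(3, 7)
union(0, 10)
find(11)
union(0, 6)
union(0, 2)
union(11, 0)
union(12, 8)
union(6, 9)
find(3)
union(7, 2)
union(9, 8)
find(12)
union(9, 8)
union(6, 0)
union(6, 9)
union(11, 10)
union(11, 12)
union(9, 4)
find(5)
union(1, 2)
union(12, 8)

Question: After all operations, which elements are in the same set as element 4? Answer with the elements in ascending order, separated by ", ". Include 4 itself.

Step 1: union(3, 7) -> merged; set of 3 now {3, 7}
Step 2: union(0, 10) -> merged; set of 0 now {0, 10}
Step 3: find(11) -> no change; set of 11 is {11}
Step 4: union(0, 6) -> merged; set of 0 now {0, 6, 10}
Step 5: union(0, 2) -> merged; set of 0 now {0, 2, 6, 10}
Step 6: union(11, 0) -> merged; set of 11 now {0, 2, 6, 10, 11}
Step 7: union(12, 8) -> merged; set of 12 now {8, 12}
Step 8: union(6, 9) -> merged; set of 6 now {0, 2, 6, 9, 10, 11}
Step 9: find(3) -> no change; set of 3 is {3, 7}
Step 10: union(7, 2) -> merged; set of 7 now {0, 2, 3, 6, 7, 9, 10, 11}
Step 11: union(9, 8) -> merged; set of 9 now {0, 2, 3, 6, 7, 8, 9, 10, 11, 12}
Step 12: find(12) -> no change; set of 12 is {0, 2, 3, 6, 7, 8, 9, 10, 11, 12}
Step 13: union(9, 8) -> already same set; set of 9 now {0, 2, 3, 6, 7, 8, 9, 10, 11, 12}
Step 14: union(6, 0) -> already same set; set of 6 now {0, 2, 3, 6, 7, 8, 9, 10, 11, 12}
Step 15: union(6, 9) -> already same set; set of 6 now {0, 2, 3, 6, 7, 8, 9, 10, 11, 12}
Step 16: union(11, 10) -> already same set; set of 11 now {0, 2, 3, 6, 7, 8, 9, 10, 11, 12}
Step 17: union(11, 12) -> already same set; set of 11 now {0, 2, 3, 6, 7, 8, 9, 10, 11, 12}
Step 18: union(9, 4) -> merged; set of 9 now {0, 2, 3, 4, 6, 7, 8, 9, 10, 11, 12}
Step 19: find(5) -> no change; set of 5 is {5}
Step 20: union(1, 2) -> merged; set of 1 now {0, 1, 2, 3, 4, 6, 7, 8, 9, 10, 11, 12}
Step 21: union(12, 8) -> already same set; set of 12 now {0, 1, 2, 3, 4, 6, 7, 8, 9, 10, 11, 12}
Component of 4: {0, 1, 2, 3, 4, 6, 7, 8, 9, 10, 11, 12}

Answer: 0, 1, 2, 3, 4, 6, 7, 8, 9, 10, 11, 12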